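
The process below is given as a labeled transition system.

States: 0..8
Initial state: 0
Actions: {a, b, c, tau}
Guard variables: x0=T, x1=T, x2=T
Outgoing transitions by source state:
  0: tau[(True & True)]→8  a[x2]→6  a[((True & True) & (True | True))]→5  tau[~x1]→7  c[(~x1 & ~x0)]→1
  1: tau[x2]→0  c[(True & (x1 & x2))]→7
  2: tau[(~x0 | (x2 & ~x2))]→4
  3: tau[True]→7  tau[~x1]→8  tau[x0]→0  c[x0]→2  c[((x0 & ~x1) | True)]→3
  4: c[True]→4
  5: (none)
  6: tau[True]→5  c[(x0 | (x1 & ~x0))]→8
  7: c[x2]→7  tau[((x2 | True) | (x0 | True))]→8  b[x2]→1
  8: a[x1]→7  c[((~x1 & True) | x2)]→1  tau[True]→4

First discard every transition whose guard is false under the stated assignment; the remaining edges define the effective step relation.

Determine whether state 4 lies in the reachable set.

Answer: REACHABLE

Working:
After dropping false guards: 18 live edges.
depth 0: {0}
depth 1: {5,6,8}  total {0,5,6,8}
depth 2: {1,4,7}  total {0,1,4,5,6,7,8}
Reachable = {0,1,4,5,6,7,8}
witness 4: tau·tau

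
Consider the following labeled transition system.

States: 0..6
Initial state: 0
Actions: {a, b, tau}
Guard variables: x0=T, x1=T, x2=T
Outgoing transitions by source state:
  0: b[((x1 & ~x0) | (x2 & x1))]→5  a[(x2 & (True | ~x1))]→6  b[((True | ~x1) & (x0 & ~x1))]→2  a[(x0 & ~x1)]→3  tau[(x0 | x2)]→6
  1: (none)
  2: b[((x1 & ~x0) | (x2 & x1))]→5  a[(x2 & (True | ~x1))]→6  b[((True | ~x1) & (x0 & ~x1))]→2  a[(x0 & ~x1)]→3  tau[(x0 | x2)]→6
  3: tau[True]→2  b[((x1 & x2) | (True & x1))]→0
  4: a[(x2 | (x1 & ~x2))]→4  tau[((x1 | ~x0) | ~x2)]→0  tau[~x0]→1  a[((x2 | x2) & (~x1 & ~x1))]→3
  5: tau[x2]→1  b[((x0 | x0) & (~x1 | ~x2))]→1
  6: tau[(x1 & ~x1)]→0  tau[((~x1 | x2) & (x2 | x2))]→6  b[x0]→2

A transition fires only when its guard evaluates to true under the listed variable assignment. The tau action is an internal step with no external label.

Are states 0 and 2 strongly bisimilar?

Refine partition for ~:
  round 0: {{0,1,2,3,4,5,6}}
  round 1: {{0,2},{1},{3,6},{4},{5}}
  round 2: {{0,2},{1},{3},{4},{5},{6}}
6 equivalence class(es) (converged in 3)
class of 0: {0,2}; class of 2: {0,2}

Answer: BISIMILAR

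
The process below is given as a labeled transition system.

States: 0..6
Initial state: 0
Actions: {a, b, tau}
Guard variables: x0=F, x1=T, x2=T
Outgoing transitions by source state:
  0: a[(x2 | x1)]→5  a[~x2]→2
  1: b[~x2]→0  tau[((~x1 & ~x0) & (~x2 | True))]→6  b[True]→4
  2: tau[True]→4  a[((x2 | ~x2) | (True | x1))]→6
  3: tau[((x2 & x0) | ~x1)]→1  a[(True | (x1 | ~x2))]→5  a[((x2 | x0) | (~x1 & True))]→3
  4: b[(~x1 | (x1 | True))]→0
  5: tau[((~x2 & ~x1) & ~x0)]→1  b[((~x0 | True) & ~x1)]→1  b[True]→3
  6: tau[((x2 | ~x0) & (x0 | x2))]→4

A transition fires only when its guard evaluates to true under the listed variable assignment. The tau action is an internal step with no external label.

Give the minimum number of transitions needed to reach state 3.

Answer: 2

Analysis:
Breadth-first toward 3:
  Layer 0: {0}
  Layer 1: {5}
  Layer 2: {3}
depth(3)=2, e.g. a·b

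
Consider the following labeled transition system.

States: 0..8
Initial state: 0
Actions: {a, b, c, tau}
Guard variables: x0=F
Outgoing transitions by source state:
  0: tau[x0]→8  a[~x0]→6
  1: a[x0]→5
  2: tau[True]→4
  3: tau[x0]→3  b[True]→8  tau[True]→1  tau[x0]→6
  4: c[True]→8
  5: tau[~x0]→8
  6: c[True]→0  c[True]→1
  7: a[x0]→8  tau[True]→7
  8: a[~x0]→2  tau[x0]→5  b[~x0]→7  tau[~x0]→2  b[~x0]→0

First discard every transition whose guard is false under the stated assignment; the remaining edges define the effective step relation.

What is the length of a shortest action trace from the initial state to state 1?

Layered search for 1:
  L0 = {0}
  L1 = {6}
  L2 = {1}
first hit 1 at d=2 via a·c

Answer: 2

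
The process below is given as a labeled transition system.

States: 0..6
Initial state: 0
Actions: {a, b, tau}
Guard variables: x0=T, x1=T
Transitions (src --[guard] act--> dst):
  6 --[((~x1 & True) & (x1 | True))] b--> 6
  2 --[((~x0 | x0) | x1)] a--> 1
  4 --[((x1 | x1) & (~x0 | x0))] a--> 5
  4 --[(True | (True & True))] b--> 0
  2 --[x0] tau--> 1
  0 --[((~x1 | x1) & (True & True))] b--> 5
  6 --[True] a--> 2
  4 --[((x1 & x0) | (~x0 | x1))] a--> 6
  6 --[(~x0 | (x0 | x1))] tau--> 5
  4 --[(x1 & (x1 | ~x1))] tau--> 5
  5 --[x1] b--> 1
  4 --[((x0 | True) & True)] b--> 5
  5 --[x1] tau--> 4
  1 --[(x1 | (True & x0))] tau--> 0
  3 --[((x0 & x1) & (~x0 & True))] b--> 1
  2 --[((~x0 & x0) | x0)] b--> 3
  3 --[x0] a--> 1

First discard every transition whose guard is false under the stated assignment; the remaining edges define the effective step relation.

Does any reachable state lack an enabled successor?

Answer: DEADLOCK-FREE

Trace:
Reach set: {0,1,2,3,4,5,6}
  0: b→5  [1 out]
  1: tau→0  [1 out]
  2: a→1  b→3  tau→1  [3 out]
  3: a→1  [1 out]
  4: a→5  a→6  b→0  b→5  tau→5  [5 out]
  5: b→1  tau→4  [2 out]
  6: a→2  tau→5  [2 out]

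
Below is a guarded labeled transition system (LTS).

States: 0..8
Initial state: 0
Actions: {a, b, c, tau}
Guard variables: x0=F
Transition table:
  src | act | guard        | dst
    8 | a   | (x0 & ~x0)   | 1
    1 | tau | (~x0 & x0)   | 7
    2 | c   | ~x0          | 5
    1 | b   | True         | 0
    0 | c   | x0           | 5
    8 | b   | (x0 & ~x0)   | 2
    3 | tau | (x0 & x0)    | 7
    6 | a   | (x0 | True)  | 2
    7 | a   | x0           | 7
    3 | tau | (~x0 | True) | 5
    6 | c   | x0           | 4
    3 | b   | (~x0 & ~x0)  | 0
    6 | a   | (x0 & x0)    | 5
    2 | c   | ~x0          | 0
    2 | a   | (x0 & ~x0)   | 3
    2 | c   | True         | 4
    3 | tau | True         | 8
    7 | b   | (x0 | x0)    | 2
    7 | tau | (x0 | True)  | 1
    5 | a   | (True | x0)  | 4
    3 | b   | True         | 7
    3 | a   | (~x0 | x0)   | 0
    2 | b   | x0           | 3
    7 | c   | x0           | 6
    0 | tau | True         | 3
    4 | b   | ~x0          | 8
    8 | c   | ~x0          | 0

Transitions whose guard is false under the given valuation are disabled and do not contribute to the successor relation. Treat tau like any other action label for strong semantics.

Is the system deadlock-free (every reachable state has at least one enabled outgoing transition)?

Reach set: {0,1,3,4,5,7,8}
  0: tau→3  [1 exit(s)]
  1: b→0  [1 exit(s)]
  3: a→0  b→0  b→7  tau→5  tau→8  [5 exit(s)]
  4: b→8  [1 exit(s)]
  5: a→4  [1 exit(s)]
  7: tau→1  [1 exit(s)]
  8: c→0  [1 exit(s)]

Answer: DEADLOCK-FREE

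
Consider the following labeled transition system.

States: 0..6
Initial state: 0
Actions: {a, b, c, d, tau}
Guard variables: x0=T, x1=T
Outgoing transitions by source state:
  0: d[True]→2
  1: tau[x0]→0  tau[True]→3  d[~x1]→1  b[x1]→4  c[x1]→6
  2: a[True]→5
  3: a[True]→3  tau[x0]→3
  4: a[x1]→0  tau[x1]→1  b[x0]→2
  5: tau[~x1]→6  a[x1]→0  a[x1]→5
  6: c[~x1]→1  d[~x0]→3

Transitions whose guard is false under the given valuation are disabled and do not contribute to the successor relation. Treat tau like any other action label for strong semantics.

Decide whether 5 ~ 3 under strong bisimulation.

Answer: NOT BISIMILAR

Analysis:
Bisimulation quotient by refinement:
  π0 = {{0,1,2,3,4,5,6}}
  π1 = {{0},{1},{2,5},{3},{4},{6}}
  π2 = {{0},{1},{2},{3},{4},{5},{6}}
Fixed point at round 3; 7 class(es).
class of 5: {5}; class of 3: {3}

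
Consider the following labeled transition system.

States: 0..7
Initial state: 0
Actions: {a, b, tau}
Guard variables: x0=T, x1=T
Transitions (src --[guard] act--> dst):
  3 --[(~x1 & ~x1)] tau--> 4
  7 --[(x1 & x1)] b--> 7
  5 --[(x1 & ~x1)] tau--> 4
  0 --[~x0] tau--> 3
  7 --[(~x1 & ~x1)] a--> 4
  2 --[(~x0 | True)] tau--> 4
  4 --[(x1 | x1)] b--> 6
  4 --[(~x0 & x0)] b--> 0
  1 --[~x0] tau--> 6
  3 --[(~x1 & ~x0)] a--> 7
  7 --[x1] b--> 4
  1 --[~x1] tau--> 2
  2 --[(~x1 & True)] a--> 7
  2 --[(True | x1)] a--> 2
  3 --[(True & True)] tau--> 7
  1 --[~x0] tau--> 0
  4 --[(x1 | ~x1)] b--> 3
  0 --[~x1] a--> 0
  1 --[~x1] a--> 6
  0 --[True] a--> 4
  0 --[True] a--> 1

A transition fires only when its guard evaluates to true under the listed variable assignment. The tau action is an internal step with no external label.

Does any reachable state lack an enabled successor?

Answer: DEADLOCK at state 1

Analysis:
Reachable = {0,1,3,4,6,7}
  0: a→1  a→4  [2 out]
  1: ∅  [STUCK]
  3: tau→7  [1 out]
  4: b→3  b→6  [2 out]
  6: ∅  [STUCK]
  7: b→4  b→7  [2 out]
witness 1: a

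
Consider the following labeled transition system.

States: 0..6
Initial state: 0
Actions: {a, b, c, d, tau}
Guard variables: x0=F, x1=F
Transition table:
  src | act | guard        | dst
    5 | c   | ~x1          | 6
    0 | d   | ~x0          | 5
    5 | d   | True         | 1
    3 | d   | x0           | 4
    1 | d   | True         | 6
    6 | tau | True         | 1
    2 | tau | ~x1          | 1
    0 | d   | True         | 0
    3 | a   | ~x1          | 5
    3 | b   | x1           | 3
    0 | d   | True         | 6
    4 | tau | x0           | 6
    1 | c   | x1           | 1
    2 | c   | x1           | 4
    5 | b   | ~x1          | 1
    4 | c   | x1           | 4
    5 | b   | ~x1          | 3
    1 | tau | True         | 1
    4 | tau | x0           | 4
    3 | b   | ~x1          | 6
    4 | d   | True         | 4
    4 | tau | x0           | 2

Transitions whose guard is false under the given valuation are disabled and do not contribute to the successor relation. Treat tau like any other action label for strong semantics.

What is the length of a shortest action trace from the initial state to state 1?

Breadth-first toward 1:
  Layer 0: {0}
  Layer 1: {5,6}
  Layer 2: {1,3}
first hit 1 at d=2 via d·b

Answer: 2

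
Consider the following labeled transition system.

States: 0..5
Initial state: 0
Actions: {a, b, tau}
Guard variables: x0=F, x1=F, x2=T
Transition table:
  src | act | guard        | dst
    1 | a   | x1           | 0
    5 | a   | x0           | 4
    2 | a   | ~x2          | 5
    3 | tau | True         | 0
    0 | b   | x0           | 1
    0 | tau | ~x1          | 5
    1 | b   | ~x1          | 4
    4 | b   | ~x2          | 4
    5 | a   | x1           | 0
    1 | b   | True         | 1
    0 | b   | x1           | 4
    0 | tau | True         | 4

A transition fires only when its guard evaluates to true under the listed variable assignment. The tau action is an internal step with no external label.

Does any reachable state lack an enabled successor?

Answer: DEADLOCK at state 4

Analysis:
Reachable = {0,4,5}
  0: tau→4  tau→5  [deg 2]
  4: ∅  [STUCK]
  5: ∅  [STUCK]
witness 4: tau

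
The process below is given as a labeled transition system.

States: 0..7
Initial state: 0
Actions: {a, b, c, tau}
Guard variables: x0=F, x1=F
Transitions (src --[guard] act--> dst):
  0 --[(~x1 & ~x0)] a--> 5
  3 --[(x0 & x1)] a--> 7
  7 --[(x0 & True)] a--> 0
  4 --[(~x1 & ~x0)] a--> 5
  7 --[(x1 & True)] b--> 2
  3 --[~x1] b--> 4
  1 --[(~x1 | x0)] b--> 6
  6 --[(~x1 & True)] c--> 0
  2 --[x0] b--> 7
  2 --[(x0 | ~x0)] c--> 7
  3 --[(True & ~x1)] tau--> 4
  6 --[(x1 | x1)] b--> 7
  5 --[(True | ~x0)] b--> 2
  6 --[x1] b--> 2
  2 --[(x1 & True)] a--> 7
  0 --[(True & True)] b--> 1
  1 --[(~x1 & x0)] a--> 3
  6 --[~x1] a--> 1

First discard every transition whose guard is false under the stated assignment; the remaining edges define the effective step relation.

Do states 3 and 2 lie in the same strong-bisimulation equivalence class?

Answer: NOT BISIMILAR

Trace:
Refine partition for ~:
  P[0] = {{0,1,2,3,4,5,6,7}}
  P[1] = {{0},{1,5},{2},{3},{4},{6},{7}}
  P[2] = {{0},{1},{2},{3},{4},{5},{6},{7}}
Fixed point at round 3; 8 class(es).
[3]={3}  [2]={2}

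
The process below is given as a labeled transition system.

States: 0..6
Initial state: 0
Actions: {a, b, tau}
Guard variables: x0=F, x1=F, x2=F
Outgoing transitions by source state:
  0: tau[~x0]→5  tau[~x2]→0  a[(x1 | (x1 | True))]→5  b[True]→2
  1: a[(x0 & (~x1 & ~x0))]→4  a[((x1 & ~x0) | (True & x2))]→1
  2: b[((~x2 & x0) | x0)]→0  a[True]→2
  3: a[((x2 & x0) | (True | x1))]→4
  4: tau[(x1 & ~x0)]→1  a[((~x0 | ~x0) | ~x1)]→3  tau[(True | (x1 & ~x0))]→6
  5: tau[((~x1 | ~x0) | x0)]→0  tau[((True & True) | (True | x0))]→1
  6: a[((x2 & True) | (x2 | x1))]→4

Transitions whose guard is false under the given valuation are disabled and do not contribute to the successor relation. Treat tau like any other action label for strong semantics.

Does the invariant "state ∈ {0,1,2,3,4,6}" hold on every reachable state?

Inv-set: {0,1,2,3,4,6}
Reach set: {0,1,2,5}
  0: ✓
  1: ✓
  2: ✓
  5: outside
reach 5 via tau — violates

Answer: INVARIANT VIOLATED at state 5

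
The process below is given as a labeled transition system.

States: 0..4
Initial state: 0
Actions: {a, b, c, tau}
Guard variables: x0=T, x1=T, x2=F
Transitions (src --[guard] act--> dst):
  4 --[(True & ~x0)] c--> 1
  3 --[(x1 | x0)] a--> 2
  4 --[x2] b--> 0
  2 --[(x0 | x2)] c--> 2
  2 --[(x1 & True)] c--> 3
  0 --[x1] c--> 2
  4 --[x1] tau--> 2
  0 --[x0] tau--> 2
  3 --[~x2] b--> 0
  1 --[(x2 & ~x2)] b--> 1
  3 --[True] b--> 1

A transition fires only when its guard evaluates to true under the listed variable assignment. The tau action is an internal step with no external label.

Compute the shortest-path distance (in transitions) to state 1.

Answer: 3

Analysis:
Layered search for 1:
  Layer 0: {0}
  Layer 1: {2}
  Layer 2: {3}
  Layer 3: {1}
1 enters at depth 3; path c·c·b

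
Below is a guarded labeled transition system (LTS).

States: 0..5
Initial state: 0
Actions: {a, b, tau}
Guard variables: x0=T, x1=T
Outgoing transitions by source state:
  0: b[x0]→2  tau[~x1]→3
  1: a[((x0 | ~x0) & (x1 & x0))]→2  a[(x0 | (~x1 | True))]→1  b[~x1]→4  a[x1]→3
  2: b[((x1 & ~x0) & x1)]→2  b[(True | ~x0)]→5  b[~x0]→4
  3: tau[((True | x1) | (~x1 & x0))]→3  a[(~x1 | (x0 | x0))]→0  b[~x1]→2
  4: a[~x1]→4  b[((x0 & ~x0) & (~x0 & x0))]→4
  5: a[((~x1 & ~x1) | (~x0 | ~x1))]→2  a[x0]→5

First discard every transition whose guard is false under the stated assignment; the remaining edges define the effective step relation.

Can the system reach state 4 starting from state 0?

Answer: UNREACHABLE

Analysis:
8 transition(s) survive guard evaluation.
depth 0: {0}
depth 1: {2}  now seen {0,2}
depth 2: {5}  now seen {0,2,5}
Reachable = {0,2,5}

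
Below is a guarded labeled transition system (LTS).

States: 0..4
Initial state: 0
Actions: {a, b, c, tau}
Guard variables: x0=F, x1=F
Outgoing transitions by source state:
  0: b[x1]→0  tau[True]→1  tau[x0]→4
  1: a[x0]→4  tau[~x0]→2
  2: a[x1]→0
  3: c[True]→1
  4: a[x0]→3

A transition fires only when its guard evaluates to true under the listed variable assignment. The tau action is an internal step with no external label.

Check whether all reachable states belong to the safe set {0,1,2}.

Inv-set: {0,1,2}
Reach set: {0,1,2}
  0: ok
  1: ok
  2: ok

Answer: INVARIANT HOLDS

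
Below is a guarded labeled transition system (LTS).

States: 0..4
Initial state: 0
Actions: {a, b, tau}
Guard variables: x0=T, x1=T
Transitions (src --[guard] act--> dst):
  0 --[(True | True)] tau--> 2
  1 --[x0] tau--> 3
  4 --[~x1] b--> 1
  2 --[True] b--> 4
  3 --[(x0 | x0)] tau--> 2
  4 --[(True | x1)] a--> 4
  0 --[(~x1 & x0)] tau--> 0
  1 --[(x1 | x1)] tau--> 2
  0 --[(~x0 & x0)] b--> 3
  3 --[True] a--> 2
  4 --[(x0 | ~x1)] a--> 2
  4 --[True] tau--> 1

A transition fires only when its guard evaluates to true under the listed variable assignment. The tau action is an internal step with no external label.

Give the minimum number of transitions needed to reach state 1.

BFS to 1:
  Layer 0: {0}
  Layer 1: {2}
  Layer 2: {4}
  Layer 3: {1}
1 enters at depth 3; path tau·b·tau

Answer: 3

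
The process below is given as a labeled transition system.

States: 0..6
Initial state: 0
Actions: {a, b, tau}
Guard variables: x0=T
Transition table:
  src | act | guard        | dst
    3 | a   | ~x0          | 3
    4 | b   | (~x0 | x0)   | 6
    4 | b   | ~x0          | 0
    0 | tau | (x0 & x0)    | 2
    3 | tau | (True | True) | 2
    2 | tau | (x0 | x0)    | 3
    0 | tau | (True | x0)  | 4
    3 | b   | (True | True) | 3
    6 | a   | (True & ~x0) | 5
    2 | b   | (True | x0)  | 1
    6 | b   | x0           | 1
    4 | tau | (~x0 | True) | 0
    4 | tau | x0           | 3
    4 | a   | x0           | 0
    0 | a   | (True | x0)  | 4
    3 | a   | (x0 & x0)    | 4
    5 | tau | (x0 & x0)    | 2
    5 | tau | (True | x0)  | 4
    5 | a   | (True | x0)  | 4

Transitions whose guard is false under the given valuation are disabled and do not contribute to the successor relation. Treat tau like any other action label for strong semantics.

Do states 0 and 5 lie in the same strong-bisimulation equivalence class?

Bisimulation quotient by refinement:
  round 0: {{0,1,2,3,4,5,6}}
  round 1: {{0,5},{1},{2},{3,4},{6}}
  round 2: {{0,5},{1},{2},{3},{4},{6}}
Fixed point at round 3; 6 class(es).
0∈{0,5}, 5∈{0,5}

Answer: BISIMILAR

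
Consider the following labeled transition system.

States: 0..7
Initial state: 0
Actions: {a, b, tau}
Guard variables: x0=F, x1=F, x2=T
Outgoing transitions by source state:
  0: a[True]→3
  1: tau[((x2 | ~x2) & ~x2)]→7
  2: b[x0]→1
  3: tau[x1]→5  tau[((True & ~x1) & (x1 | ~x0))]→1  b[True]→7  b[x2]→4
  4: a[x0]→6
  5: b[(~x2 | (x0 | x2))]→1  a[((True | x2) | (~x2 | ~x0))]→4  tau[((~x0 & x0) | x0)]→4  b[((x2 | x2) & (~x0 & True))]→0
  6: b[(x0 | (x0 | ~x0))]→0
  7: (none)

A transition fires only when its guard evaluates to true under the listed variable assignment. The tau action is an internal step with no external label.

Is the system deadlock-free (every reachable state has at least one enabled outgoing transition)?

Answer: DEADLOCK at state 1

Analysis:
R = {0,1,3,4,7}
  0: a→3  [1 exit(s)]
  1: ∅  [STUCK]
  3: b→4  b→7  tau→1  [3 exit(s)]
  4: ∅  [STUCK]
  7: ∅  [STUCK]
trace reaching 1: a·tau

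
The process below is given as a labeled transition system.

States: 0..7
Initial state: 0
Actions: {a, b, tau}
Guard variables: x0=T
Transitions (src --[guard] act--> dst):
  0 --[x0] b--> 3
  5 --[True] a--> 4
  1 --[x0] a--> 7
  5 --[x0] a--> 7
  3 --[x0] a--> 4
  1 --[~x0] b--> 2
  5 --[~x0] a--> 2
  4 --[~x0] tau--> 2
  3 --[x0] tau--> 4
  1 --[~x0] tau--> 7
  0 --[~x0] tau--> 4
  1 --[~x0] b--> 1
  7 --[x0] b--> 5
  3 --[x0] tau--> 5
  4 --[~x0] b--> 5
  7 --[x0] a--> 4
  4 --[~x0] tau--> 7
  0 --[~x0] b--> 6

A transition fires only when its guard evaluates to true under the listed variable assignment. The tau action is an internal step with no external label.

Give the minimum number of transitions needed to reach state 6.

Answer: UNREACHABLE

Trace:
Breadth-first toward 6:
  Layer 0: {0}
  Layer 1: {3}
  Layer 2: {4,5}
  Layer 3: {7}
6 never appears.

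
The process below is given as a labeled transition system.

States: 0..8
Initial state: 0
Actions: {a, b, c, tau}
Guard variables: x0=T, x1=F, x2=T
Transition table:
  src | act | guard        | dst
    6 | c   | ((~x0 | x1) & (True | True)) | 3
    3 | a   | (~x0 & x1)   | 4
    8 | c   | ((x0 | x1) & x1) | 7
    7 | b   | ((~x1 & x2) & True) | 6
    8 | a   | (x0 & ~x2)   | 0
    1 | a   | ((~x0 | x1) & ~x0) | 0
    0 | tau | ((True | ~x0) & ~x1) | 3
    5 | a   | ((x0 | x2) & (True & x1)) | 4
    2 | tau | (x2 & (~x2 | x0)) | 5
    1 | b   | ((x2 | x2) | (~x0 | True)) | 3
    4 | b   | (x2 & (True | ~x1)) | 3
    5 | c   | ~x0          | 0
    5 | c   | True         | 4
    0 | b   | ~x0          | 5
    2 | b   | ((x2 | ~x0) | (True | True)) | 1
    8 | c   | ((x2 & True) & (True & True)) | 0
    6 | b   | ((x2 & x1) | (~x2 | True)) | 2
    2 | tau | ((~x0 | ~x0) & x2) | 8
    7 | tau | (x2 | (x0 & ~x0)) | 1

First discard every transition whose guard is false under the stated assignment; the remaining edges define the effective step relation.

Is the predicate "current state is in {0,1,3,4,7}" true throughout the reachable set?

Answer: INVARIANT HOLDS

Trace:
Safe = {0,1,3,4,7}
Reach set: {0,3}
  0: ✓
  3: ✓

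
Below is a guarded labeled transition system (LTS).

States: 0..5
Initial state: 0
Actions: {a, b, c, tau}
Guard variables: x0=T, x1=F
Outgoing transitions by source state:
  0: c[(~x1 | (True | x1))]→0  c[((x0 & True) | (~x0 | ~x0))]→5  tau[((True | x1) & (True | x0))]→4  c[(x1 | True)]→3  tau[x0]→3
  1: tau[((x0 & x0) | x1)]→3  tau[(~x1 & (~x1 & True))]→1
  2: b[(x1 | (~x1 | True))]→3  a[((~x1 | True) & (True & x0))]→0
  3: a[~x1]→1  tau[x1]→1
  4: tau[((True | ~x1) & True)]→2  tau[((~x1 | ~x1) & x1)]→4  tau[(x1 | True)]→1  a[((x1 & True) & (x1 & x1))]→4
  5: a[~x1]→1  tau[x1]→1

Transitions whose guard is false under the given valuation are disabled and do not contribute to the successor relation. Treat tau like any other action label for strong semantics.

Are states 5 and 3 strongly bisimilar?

Answer: BISIMILAR

Analysis:
Bisimulation quotient by refinement:
  π0 = {{0,1,2,3,4,5}}
  π1 = {{0},{1,4},{2},{3,5}}
  π2 = {{0},{1},{2},{3,5},{4}}
Fixed point at round 3; 5 class(es).
class of 5: {3,5}; class of 3: {3,5}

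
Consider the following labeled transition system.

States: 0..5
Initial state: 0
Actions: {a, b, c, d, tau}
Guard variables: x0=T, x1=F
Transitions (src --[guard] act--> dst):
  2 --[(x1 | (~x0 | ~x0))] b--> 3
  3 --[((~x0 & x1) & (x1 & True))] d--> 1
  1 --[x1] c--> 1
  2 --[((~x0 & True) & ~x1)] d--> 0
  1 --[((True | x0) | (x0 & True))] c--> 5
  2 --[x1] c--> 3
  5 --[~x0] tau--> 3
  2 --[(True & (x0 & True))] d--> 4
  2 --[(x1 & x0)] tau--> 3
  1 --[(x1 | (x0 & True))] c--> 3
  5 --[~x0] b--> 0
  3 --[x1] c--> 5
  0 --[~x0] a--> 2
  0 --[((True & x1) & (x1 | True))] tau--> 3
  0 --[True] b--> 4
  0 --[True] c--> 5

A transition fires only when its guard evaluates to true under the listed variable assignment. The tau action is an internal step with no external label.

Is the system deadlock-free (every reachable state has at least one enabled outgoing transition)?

Reachable = {0,4,5}
  0: b→4  c→5  [2 exit(s)]
  4: ∅  [deadlock]
  5: ∅  [deadlock]
trace reaching 4: b

Answer: DEADLOCK at state 4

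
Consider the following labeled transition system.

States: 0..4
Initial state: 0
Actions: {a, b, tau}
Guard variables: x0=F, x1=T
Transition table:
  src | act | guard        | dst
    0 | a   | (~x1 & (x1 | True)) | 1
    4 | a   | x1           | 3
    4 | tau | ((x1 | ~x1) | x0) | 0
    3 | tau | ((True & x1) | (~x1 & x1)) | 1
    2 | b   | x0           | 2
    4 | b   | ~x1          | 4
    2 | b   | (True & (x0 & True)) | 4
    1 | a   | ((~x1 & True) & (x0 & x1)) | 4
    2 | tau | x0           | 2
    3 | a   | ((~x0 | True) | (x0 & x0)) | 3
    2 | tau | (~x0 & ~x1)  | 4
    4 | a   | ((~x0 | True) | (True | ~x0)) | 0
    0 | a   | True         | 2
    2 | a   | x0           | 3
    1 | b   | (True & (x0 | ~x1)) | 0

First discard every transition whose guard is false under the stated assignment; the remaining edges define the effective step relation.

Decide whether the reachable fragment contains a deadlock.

Answer: DEADLOCK at state 2

Working:
Reachable = {0,2}
  0: a→2  [1 out]
  2: ∅  [deadlock]
Path to 2: a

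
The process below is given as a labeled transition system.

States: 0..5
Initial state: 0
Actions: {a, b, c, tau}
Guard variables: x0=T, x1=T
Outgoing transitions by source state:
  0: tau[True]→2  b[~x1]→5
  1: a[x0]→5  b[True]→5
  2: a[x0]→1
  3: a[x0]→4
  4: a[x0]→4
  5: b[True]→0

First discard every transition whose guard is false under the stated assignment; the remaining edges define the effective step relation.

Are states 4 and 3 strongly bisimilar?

Bisimulation quotient by refinement:
  π0 = {{0,1,2,3,4,5}}
  π1 = {{0},{1},{2,3,4},{5}}
  π2 = {{0},{1},{2},{3,4},{5}}
stable after 3 split(s): 5 block(s)
class of 4: {3,4}; class of 3: {3,4}

Answer: BISIMILAR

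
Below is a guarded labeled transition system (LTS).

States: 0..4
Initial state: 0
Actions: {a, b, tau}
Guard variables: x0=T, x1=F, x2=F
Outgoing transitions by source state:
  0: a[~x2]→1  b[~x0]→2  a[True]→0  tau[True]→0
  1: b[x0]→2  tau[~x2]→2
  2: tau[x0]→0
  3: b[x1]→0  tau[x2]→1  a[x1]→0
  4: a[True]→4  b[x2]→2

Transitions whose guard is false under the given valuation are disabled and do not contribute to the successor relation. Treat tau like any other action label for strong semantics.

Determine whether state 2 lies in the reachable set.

Answer: REACHABLE

Analysis:
Guard filter leaves 7 enabled edge(s).
depth 0: {0}
depth 1: {1}  total {0,1}
depth 2: {2}  total {0,1,2}
Reach set: {0,1,2}
Path to 2: a·b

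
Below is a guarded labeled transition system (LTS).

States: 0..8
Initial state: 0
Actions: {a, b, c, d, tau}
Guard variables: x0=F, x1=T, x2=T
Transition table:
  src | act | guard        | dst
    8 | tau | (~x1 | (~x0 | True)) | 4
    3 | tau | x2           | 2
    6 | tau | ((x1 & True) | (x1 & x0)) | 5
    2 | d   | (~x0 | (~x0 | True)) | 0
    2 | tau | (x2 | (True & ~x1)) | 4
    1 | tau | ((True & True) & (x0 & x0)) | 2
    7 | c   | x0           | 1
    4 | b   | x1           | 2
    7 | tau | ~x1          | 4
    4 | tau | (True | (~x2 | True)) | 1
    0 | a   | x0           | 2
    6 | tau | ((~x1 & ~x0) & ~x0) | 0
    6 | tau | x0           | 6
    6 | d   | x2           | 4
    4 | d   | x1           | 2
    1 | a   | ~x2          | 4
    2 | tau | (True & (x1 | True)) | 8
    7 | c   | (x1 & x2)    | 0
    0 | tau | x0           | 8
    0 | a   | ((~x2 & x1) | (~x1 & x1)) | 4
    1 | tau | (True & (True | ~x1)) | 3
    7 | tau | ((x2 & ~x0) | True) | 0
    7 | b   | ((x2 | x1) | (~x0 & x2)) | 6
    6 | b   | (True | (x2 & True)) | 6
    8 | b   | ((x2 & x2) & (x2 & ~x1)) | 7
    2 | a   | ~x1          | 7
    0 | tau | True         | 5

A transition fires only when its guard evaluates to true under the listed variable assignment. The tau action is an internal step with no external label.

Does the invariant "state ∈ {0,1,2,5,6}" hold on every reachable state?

Answer: INVARIANT HOLDS

Working:
Inv-set: {0,1,2,5,6}
Reachable = {0,5}
  0: safe
  5: safe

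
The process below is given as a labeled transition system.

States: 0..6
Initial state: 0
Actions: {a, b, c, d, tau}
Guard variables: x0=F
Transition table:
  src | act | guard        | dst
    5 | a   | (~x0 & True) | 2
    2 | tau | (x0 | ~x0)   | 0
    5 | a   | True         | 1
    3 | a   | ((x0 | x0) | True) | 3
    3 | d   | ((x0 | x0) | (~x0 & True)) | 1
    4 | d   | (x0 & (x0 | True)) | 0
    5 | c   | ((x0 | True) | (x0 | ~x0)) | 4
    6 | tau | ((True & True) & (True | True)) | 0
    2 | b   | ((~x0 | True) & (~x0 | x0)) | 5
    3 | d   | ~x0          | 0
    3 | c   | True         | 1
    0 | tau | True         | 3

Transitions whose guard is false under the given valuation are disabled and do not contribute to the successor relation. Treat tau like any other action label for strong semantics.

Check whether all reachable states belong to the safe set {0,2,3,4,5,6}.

Answer: INVARIANT VIOLATED at state 1

Working:
Inv-set: {0,2,3,4,5,6}
Reachable = {0,1,3}
  0: ok
  1: outside
  3: ok
reach 1 via tau·d — violates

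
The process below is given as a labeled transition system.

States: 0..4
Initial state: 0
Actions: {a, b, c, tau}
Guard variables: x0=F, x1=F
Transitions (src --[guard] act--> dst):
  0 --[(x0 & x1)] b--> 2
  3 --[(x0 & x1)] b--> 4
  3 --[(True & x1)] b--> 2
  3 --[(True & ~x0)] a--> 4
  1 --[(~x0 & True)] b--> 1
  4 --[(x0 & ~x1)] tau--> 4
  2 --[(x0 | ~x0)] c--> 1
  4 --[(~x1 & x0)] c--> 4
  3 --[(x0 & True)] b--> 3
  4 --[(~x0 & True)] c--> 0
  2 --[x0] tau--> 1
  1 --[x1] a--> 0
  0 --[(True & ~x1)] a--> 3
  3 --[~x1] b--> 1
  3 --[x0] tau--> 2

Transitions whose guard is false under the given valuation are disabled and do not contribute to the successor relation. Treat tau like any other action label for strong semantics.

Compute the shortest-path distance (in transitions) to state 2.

Breadth-first toward 2:
  Layer 0: {0}
  Layer 1: {3}
  Layer 2: {1,4}
2 never appears.

Answer: UNREACHABLE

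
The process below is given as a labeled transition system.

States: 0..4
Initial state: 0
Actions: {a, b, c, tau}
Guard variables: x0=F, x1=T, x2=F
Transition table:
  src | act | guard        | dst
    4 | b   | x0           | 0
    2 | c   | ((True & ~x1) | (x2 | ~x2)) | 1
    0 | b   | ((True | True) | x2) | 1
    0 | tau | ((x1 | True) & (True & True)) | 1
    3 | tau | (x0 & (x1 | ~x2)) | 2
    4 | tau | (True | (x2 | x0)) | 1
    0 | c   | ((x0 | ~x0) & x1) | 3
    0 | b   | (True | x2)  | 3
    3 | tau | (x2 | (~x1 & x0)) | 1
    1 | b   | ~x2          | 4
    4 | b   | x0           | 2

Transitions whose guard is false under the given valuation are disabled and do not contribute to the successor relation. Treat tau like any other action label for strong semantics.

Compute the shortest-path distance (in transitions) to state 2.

BFS to 2:
  depth 0: {0}
  depth 1: {1,3}
  depth 2: {4}
2 never appears.

Answer: UNREACHABLE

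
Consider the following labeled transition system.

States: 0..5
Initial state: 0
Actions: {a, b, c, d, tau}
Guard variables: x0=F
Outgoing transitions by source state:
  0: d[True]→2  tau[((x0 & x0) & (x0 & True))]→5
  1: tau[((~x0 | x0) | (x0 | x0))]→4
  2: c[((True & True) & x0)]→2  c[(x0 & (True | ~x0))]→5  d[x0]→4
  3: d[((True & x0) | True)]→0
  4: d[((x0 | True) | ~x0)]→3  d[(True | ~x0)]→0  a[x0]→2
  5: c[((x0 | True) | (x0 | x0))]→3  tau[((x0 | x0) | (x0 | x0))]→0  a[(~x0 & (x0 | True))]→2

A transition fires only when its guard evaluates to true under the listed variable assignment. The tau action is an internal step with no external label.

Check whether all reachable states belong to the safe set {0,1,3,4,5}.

Safe = {0,1,3,4,5}
Reach set: {0,2}
  0: safe
  2: VIOLATES
reach 2 via d — violates

Answer: INVARIANT VIOLATED at state 2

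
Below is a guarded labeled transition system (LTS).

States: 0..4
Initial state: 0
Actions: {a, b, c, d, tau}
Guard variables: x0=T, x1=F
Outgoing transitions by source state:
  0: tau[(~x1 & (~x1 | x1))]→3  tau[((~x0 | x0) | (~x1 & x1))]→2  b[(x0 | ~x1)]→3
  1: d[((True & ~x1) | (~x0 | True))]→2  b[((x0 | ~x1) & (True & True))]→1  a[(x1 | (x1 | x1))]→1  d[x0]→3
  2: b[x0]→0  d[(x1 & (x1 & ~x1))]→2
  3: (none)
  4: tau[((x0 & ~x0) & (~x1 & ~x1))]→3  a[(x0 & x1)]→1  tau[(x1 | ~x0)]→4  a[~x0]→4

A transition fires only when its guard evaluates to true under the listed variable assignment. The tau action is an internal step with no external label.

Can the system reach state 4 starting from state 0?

Answer: UNREACHABLE

Trace:
Guard filter leaves 7 enabled edge(s).
Layer 0: {0}
Layer 1: {2,3}  cumulative {0,2,3}
R = {0,2,3}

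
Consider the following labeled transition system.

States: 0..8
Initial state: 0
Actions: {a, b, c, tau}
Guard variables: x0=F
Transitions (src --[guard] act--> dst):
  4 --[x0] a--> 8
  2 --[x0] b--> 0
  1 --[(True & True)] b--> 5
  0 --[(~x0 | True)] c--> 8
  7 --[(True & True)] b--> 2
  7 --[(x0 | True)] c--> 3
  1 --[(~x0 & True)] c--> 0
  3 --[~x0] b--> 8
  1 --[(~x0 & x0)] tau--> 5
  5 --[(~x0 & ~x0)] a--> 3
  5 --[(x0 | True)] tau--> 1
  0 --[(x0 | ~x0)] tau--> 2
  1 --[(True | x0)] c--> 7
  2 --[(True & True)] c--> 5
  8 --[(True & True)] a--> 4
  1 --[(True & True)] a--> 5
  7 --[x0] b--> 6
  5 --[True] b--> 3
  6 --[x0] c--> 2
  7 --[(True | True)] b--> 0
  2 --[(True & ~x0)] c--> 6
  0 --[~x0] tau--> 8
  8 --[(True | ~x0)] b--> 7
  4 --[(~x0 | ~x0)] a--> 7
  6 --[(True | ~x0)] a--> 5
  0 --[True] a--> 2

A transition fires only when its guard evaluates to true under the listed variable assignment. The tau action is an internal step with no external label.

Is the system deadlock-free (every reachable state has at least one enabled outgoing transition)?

Answer: DEADLOCK-FREE

Analysis:
Reachable = {0,1,2,3,4,5,6,7,8}
  0: a→2  c→8  tau→2  tau→8  [deg 4]
  1: a→5  b→5  c→0  c→7  [deg 4]
  2: c→5  c→6  [deg 2]
  3: b→8  [deg 1]
  4: a→7  [deg 1]
  5: a→3  b→3  tau→1  [deg 3]
  6: a→5  [deg 1]
  7: b→0  b→2  c→3  [deg 3]
  8: a→4  b→7  [deg 2]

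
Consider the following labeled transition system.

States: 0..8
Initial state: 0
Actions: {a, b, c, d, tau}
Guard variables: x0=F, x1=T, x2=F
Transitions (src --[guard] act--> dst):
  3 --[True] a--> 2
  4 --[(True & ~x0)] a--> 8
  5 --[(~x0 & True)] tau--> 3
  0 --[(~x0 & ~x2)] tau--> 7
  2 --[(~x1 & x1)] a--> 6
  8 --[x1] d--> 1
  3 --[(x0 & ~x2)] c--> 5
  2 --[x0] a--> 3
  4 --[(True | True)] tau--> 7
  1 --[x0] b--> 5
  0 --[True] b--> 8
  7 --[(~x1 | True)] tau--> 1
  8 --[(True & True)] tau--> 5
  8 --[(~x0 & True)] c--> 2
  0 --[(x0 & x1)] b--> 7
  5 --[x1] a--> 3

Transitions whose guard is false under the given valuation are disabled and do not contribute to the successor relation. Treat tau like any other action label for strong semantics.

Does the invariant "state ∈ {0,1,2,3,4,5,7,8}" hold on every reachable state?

Answer: INVARIANT HOLDS

Trace:
Inv-set: {0,1,2,3,4,5,7,8}
R = {0,1,2,3,5,7,8}
  0: ✓
  1: ✓
  2: ✓
  3: ✓
  5: ✓
  7: ✓
  8: ✓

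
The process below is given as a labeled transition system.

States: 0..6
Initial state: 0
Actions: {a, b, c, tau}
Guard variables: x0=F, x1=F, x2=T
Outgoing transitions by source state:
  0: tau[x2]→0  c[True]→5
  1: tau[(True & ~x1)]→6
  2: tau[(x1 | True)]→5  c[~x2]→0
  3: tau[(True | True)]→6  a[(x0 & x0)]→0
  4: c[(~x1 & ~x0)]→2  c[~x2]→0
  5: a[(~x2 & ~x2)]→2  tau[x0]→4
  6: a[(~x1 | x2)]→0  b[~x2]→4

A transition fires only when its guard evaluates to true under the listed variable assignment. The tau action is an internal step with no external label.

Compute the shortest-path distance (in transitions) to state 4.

BFS to 4:
  Layer 0: {0}
  Layer 1: {5}
4 never appears.

Answer: UNREACHABLE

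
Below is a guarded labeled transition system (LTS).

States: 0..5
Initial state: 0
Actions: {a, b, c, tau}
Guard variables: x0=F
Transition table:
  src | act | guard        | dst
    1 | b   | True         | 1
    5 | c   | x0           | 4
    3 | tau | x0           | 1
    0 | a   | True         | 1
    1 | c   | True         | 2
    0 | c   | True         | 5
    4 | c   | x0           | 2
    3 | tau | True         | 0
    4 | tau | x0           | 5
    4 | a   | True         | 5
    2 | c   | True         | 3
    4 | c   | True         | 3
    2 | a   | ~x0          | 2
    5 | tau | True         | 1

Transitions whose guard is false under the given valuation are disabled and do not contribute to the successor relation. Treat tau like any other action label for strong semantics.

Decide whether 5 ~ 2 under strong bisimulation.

Compute ~ classes (split until stable):
  round 0: {{0,1,2,3,4,5}}
  round 1: {{0,2,4},{1},{3,5}}
  round 2: {{0},{1},{2},{3},{4},{5}}
Fixed point at round 3; 6 class(es).
[5]={5}  [2]={2}

Answer: NOT BISIMILAR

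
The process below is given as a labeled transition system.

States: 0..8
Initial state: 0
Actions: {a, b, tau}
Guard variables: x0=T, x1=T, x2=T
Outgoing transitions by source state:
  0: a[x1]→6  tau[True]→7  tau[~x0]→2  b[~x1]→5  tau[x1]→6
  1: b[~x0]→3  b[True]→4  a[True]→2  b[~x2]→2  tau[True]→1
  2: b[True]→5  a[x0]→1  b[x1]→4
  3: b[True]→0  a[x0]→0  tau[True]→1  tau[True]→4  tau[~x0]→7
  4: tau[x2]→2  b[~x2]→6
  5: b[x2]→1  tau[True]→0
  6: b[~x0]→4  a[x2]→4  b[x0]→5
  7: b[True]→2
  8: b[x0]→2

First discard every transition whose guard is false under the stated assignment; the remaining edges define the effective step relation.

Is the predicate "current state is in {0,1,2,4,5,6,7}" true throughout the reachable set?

Inv-set: {0,1,2,4,5,6,7}
R = {0,1,2,4,5,6,7}
  0: safe
  1: safe
  2: safe
  4: safe
  5: safe
  6: safe
  7: safe

Answer: INVARIANT HOLDS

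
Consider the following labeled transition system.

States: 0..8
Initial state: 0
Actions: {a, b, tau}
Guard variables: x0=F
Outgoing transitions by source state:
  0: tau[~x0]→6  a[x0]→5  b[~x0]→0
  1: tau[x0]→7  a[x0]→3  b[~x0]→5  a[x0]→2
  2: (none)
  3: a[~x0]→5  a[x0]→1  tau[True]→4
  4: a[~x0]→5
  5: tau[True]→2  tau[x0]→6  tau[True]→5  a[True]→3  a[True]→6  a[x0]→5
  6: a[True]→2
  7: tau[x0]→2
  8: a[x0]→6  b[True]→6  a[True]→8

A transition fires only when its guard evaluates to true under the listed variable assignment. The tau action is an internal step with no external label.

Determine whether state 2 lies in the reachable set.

13 transition(s) survive guard evaluation.
L0 = {0}
L1 = {6}  cumulative {0,6}
L2 = {2}  cumulative {0,2,6}
R = {0,2,6}
Path to 2: tau·a

Answer: REACHABLE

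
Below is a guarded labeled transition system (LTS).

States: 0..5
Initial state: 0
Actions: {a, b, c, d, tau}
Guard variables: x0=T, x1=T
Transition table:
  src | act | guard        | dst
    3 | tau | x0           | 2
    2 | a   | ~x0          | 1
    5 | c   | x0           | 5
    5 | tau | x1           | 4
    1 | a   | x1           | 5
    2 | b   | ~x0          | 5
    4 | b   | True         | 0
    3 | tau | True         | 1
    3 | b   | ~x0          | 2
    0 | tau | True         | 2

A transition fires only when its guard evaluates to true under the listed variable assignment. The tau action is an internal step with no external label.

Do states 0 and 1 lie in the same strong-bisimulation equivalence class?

Answer: NOT BISIMILAR

Trace:
Bisimulation quotient by refinement:
  round 0: {{0,1,2,3,4,5}}
  round 1: {{0,3},{1},{2},{4},{5}}
  round 2: {{0},{1},{2},{3},{4},{5}}
stable after 3 split(s): 6 block(s)
class of 0: {0}; class of 1: {1}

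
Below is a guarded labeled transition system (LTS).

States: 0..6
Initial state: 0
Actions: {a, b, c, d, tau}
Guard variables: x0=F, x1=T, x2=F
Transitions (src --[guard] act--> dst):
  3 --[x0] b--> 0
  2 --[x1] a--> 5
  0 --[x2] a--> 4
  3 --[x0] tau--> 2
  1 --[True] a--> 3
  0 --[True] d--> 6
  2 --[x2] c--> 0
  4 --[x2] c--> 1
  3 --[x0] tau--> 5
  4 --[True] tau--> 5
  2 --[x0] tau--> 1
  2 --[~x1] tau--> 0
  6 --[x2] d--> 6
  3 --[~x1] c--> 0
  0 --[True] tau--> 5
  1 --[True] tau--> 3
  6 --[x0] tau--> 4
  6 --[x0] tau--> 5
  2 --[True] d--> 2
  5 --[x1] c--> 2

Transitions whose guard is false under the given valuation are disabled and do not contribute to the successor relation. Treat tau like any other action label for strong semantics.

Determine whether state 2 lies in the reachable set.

Answer: REACHABLE

Working:
After dropping false guards: 8 live edges.
Layer 0: {0}
Layer 1: {5,6}  now seen {0,5,6}
Layer 2: {2}  now seen {0,2,5,6}
Reach set: {0,2,5,6}
Path to 2: tau·c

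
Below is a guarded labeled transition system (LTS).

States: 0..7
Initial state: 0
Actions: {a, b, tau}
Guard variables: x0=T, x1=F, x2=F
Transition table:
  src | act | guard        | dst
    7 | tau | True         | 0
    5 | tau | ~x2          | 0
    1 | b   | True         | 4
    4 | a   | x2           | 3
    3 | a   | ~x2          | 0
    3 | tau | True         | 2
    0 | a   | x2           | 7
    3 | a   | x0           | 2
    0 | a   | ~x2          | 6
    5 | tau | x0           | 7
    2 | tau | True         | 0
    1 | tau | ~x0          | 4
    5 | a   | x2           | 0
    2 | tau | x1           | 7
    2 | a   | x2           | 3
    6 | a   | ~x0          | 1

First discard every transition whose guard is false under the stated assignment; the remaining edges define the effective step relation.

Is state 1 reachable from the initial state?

Answer: UNREACHABLE

Trace:
After dropping false guards: 9 live edges.
L0 = {0}
L1 = {6}  now seen {0,6}
Reachable = {0,6}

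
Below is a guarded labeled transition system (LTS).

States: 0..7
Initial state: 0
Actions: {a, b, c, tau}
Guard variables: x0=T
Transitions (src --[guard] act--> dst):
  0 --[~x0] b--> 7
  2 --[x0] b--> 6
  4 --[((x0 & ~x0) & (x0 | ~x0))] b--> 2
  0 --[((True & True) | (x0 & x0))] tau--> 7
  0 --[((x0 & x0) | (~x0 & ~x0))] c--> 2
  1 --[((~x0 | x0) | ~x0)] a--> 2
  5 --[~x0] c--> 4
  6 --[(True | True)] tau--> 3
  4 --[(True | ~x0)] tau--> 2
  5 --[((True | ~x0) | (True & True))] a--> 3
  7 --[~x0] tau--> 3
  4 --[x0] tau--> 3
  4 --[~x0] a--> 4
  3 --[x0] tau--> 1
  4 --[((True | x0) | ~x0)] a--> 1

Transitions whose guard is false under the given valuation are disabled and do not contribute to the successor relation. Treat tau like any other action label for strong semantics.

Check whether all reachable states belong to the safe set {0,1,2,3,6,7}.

Inv-set: {0,1,2,3,6,7}
Reach set: {0,1,2,3,6,7}
  0: ok
  1: ok
  2: ok
  3: ok
  6: ok
  7: ok

Answer: INVARIANT HOLDS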